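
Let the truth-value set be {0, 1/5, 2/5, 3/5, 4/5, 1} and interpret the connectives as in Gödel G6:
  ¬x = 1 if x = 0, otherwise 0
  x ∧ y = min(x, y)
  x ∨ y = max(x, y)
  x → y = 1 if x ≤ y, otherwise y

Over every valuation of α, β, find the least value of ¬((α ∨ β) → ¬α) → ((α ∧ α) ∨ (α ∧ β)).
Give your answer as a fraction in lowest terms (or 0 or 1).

1/5

Take α = 1/5, β = 0:
α ∨ β = 1/5 ∨ 0 = 1/5
¬α = ¬1/5 = 0
(α ∨ β) → ¬α = 1/5 → 0 = 0
¬((α ∨ β) → ¬α) = ¬0 = 1
α ∧ α = 1/5 ∧ 1/5 = 1/5
α ∧ β = 1/5 ∧ 0 = 0
(α ∧ α) ∨ (α ∧ β) = 1/5 ∨ 0 = 1/5
¬((α ∨ β) → ¬α) → ((α ∧ α) ∨ (α ∧ β)) = 1 → 1/5 = 1/5
No assignment yields a value below 1/5, so this is the minimum.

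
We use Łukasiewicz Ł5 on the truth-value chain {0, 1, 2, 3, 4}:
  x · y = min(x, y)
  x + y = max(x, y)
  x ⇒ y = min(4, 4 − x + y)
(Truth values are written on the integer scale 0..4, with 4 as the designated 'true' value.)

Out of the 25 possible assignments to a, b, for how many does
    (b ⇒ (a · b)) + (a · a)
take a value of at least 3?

19

value 4: 15 assignments (counts)
value 3: 4 assignments (counts)
value 2: 3 assignments
value 1: 2 assignments
value 0: 1 assignment
So 19 of the 25 assignments meet the threshold.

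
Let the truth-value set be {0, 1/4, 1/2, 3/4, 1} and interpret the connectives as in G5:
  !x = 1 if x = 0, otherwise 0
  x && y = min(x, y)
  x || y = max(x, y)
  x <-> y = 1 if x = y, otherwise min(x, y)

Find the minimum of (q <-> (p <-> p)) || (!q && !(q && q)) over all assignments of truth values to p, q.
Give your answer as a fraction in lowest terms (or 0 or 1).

1/4

Take p = 0, q = 1/4:
p <-> p = 0 <-> 0 = 1
q <-> (p <-> p) = 1/4 <-> 1 = 1/4
!q = !1/4 = 0
q && q = 1/4 && 1/4 = 1/4
!(q && q) = !1/4 = 0
!q && !(q && q) = 0 && 0 = 0
(q <-> (p <-> p)) || (!q && !(q && q)) = 1/4 || 0 = 1/4
No assignment yields a value below 1/4, so this is the minimum.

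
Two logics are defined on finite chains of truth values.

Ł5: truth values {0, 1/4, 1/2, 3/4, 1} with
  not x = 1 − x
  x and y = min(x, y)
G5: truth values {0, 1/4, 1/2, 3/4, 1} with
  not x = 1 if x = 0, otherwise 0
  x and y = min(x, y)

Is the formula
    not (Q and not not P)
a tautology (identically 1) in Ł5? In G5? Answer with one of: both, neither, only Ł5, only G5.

In Ł5: at P = 1/4, Q = 1/4 the value is 3/4 — not a tautology.
In G5: at P = 1/4, Q = 1/4 the value is 0 — not a tautology.

neither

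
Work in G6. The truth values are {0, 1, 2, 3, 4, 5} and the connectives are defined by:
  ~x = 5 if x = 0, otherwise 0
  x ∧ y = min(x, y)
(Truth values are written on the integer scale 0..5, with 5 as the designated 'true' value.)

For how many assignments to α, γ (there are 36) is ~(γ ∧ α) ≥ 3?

value 5: 11 assignments (counts)
value 0: 25 assignments
So 11 of the 36 assignments meet the threshold.

11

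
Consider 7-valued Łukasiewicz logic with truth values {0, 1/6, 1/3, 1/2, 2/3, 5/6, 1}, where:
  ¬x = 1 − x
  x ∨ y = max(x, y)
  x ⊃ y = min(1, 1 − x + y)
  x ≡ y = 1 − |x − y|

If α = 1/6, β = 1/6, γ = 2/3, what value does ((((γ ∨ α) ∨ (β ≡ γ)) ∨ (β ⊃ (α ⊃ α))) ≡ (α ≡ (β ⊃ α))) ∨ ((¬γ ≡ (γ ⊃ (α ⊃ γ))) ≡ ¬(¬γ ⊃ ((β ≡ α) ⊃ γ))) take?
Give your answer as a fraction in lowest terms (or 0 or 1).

2/3

γ ∨ α = 2/3 ∨ 1/6 = 2/3
β ≡ γ = 1/6 ≡ 2/3 = 1/2
(γ ∨ α) ∨ (β ≡ γ) = 2/3 ∨ 1/2 = 2/3
α ⊃ α = 1/6 ⊃ 1/6 = 1
β ⊃ (α ⊃ α) = 1/6 ⊃ 1 = 1
((γ ∨ α) ∨ (β ≡ γ)) ∨ (β ⊃ (α ⊃ α)) = 2/3 ∨ 1 = 1
β ⊃ α = 1/6 ⊃ 1/6 = 1
α ≡ (β ⊃ α) = 1/6 ≡ 1 = 1/6
(((γ ∨ α) ∨ (β ≡ γ)) ∨ (β ⊃ (α ⊃ α))) ≡ (α ≡ (β ⊃ α)) = 1 ≡ 1/6 = 1/6
¬γ = ¬2/3 = 1/3
α ⊃ γ = 1/6 ⊃ 2/3 = 1
γ ⊃ (α ⊃ γ) = 2/3 ⊃ 1 = 1
¬γ ≡ (γ ⊃ (α ⊃ γ)) = 1/3 ≡ 1 = 1/3
¬γ = ¬2/3 = 1/3
β ≡ α = 1/6 ≡ 1/6 = 1
(β ≡ α) ⊃ γ = 1 ⊃ 2/3 = 2/3
¬γ ⊃ ((β ≡ α) ⊃ γ) = 1/3 ⊃ 2/3 = 1
¬(¬γ ⊃ ((β ≡ α) ⊃ γ)) = ¬1 = 0
(¬γ ≡ (γ ⊃ (α ⊃ γ))) ≡ ¬(¬γ ⊃ ((β ≡ α) ⊃ γ)) = 1/3 ≡ 0 = 2/3
((((γ ∨ α) ∨ (β ≡ γ)) ∨ (β ⊃ (α ⊃ α))) ≡ (α ≡ (β ⊃ α))) ∨ ((¬γ ≡ (γ ⊃ (α ⊃ γ))) ≡ ¬(¬γ ⊃ ((β ≡ α) ⊃ γ))) = 1/6 ∨ 2/3 = 2/3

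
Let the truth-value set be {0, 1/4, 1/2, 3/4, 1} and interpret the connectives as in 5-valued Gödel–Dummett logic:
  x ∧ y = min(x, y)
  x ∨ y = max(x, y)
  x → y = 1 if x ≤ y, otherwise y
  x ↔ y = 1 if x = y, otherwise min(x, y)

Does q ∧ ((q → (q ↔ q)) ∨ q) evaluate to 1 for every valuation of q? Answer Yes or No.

No

Counterexample: take q = 0.
q ↔ q = 0 ↔ 0 = 1
q → (q ↔ q) = 0 → 1 = 1
(q → (q ↔ q)) ∨ q = 1 ∨ 0 = 1
q ∧ ((q → (q ↔ q)) ∨ q) = 0 ∧ 1 = 0
This gives 0 ≠ 1.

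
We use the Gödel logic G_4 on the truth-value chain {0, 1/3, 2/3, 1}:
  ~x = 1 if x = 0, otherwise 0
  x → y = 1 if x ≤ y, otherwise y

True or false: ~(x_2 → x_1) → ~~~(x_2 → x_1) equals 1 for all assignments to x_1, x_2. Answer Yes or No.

Yes

x_1 = 0, x_2 = 0 ↦ 1
x_1 = 0, x_2 = 1/3 ↦ 1
x_1 = 0, x_2 = 2/3 ↦ 1
x_1 = 0, x_2 = 1 ↦ 1
x_1 = 1/3, x_2 = 0 ↦ 1
x_1 = 1/3, x_2 = 1/3 ↦ 1
x_1 = 1/3, x_2 = 2/3 ↦ 1
x_1 = 1/3, x_2 = 1 ↦ 1
x_1 = 2/3, x_2 = 0 ↦ 1
x_1 = 2/3, x_2 = 1/3 ↦ 1
x_1 = 2/3, x_2 = 2/3 ↦ 1
x_1 = 2/3, x_2 = 1 ↦ 1
x_1 = 1, x_2 = 0 ↦ 1
x_1 = 1, x_2 = 1/3 ↦ 1
x_1 = 1, x_2 = 2/3 ↦ 1
x_1 = 1, x_2 = 1 ↦ 1
Every assignment gives a value ≥ 1.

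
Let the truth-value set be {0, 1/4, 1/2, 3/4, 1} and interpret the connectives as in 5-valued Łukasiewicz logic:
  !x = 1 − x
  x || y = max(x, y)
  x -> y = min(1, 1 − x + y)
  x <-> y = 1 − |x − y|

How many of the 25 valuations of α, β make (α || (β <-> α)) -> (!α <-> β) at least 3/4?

16

value 1: 15 assignments (counts)
value 3/4: 1 assignment (counts)
value 1/2: 6 assignments
value 1/4: 1 assignment
value 0: 2 assignments
So 16 of the 25 assignments meet the threshold.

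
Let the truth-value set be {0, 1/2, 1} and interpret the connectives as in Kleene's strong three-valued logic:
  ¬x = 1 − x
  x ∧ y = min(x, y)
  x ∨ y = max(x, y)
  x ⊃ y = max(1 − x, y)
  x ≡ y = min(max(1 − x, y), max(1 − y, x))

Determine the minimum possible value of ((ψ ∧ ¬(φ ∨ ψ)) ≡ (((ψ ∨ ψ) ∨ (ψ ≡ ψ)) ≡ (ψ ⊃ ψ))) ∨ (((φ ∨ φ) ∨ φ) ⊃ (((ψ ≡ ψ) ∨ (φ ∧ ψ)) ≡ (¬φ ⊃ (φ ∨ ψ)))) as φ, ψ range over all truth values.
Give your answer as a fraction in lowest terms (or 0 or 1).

1/2

Take φ = 1/2, ψ = 0:
φ ∨ ψ = 1/2 ∨ 0 = 1/2
¬(φ ∨ ψ) = ¬1/2 = 1/2
ψ ∧ ¬(φ ∨ ψ) = 0 ∧ 1/2 = 0
ψ ∨ ψ = 0 ∨ 0 = 0
ψ ≡ ψ = 0 ≡ 0 = 1
(ψ ∨ ψ) ∨ (ψ ≡ ψ) = 0 ∨ 1 = 1
ψ ⊃ ψ = 0 ⊃ 0 = 1
((ψ ∨ ψ) ∨ (ψ ≡ ψ)) ≡ (ψ ⊃ ψ) = 1 ≡ 1 = 1
(ψ ∧ ¬(φ ∨ ψ)) ≡ (((ψ ∨ ψ) ∨ (ψ ≡ ψ)) ≡ (ψ ⊃ ψ)) = 0 ≡ 1 = 0
φ ∨ φ = 1/2 ∨ 1/2 = 1/2
(φ ∨ φ) ∨ φ = 1/2 ∨ 1/2 = 1/2
ψ ≡ ψ = 0 ≡ 0 = 1
φ ∧ ψ = 1/2 ∧ 0 = 0
(ψ ≡ ψ) ∨ (φ ∧ ψ) = 1 ∨ 0 = 1
¬φ = ¬1/2 = 1/2
φ ∨ ψ = 1/2 ∨ 0 = 1/2
¬φ ⊃ (φ ∨ ψ) = 1/2 ⊃ 1/2 = 1/2
((ψ ≡ ψ) ∨ (φ ∧ ψ)) ≡ (¬φ ⊃ (φ ∨ ψ)) = 1 ≡ 1/2 = 1/2
((φ ∨ φ) ∨ φ) ⊃ (((ψ ≡ ψ) ∨ (φ ∧ ψ)) ≡ (¬φ ⊃ (φ ∨ ψ))) = 1/2 ⊃ 1/2 = 1/2
((ψ ∧ ¬(φ ∨ ψ)) ≡ (((ψ ∨ ψ) ∨ (ψ ≡ ψ)) ≡ (ψ ⊃ ψ))) ∨ (((φ ∨ φ) ∨ φ) ⊃ (((ψ ≡ ψ) ∨ (φ ∧ ψ)) ≡ (¬φ ⊃ (φ ∨ ψ)))) = 0 ∨ 1/2 = 1/2
No assignment yields a value below 1/2, so this is the minimum.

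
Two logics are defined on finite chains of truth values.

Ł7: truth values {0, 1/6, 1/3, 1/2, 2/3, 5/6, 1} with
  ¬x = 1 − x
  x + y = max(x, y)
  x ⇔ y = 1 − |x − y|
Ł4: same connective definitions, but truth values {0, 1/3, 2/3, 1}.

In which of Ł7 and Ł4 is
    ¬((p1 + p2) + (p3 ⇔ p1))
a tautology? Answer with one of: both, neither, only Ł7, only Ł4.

In Ł7: at p1 = 0, p2 = 0, p3 = 0 the value is 0 — not a tautology.
In Ł4: at p1 = 0, p2 = 0, p3 = 0 the value is 0 — not a tautology.

neither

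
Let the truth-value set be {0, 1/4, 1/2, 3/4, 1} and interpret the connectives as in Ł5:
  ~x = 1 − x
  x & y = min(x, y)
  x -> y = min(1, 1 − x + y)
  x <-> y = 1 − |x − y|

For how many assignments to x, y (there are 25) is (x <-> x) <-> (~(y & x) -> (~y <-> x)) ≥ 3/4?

20

value 1: 17 assignments (counts)
value 3/4: 3 assignments (counts)
value 1/2: 2 assignments
value 1/4: 2 assignments
value 0: 1 assignment
So 20 of the 25 assignments meet the threshold.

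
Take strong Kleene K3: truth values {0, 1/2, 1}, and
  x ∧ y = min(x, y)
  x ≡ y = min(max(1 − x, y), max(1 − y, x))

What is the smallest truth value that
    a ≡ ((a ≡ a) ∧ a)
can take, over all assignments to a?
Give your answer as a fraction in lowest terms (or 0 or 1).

1/2

Take a = 1/2:
a ≡ a = 1/2 ≡ 1/2 = 1/2
(a ≡ a) ∧ a = 1/2 ∧ 1/2 = 1/2
a ≡ ((a ≡ a) ∧ a) = 1/2 ≡ 1/2 = 1/2
No assignment yields a value below 1/2, so this is the minimum.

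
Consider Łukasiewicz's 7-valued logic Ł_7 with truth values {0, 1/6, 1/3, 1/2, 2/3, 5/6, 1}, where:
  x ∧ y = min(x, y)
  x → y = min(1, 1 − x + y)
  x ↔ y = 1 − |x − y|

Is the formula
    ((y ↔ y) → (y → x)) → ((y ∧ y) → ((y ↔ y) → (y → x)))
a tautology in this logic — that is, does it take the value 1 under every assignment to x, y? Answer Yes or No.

At x = 5/6, y = 1/2, for instance:
y ↔ y = 1/2 ↔ 1/2 = 1
y → x = 1/2 → 5/6 = 1
(y ↔ y) → (y → x) = 1 → 1 = 1
y ∧ y = 1/2 ∧ 1/2 = 1/2
(y ∧ y) → ((y ↔ y) → (y → x)) = 1/2 → 1 = 1
((y ↔ y) → (y → x)) → ((y ∧ y) → ((y ↔ y) → (y → x))) = 1 → 1 = 1
and checking the remaining 48 assignments likewise gives ≥ 1 in every case.

Yes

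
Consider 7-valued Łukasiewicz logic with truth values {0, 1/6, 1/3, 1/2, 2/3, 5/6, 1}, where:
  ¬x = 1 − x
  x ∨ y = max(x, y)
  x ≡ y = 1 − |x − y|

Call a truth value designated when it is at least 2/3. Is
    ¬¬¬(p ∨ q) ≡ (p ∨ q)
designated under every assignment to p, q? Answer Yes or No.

No

Counterexample: take p = 0, q = 0.
p ∨ q = 0 ∨ 0 = 0
¬(p ∨ q) = ¬0 = 1
¬¬(p ∨ q) = ¬1 = 0
¬¬¬(p ∨ q) = ¬0 = 1
¬¬¬(p ∨ q) ≡ (p ∨ q) = 1 ≡ 0 = 0
This gives 0, which is below 2/3.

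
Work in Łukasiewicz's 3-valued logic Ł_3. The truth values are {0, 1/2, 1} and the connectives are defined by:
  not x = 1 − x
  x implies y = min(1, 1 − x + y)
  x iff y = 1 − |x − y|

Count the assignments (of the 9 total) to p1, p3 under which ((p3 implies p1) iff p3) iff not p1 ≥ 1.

4

p1 = 0, p3 = 0 ↦ 0  <
p1 = 0, p3 = 1/2 ↦ 1  ≥
p1 = 0, p3 = 1 ↦ 0  <
p1 = 1/2, p3 = 0 ↦ 1/2  <
p1 = 1/2, p3 = 1/2 ↦ 1  ≥
p1 = 1/2, p3 = 1 ↦ 1  ≥
p1 = 1, p3 = 0 ↦ 1  ≥
p1 = 1, p3 = 1/2 ↦ 1/2  <
p1 = 1, p3 = 1 ↦ 0  <
So 4 of the 9 assignments meet the threshold.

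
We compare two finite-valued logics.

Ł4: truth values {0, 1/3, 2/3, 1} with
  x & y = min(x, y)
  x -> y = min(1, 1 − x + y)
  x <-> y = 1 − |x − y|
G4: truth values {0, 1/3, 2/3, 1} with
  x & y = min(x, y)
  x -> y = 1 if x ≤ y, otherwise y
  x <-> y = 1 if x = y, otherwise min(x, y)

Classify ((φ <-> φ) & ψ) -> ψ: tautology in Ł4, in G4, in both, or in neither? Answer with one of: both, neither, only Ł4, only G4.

In Ł4: every assignment gives 1 — tautology.
In G4: every assignment gives 1 — tautology.

both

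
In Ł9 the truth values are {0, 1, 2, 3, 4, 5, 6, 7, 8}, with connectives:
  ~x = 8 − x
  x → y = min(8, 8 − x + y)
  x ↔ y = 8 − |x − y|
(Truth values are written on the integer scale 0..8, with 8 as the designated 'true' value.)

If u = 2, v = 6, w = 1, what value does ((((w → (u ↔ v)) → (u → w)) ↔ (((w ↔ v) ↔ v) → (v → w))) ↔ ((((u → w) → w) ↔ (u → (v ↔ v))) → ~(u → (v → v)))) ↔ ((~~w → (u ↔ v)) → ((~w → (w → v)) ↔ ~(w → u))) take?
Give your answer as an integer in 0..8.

1

u ↔ v = 2 ↔ 6 = 4
w → (u ↔ v) = 1 → 4 = 8
u → w = 2 → 1 = 7
(w → (u ↔ v)) → (u → w) = 8 → 7 = 7
w ↔ v = 1 ↔ 6 = 3
(w ↔ v) ↔ v = 3 ↔ 6 = 5
v → w = 6 → 1 = 3
((w ↔ v) ↔ v) → (v → w) = 5 → 3 = 6
((w → (u ↔ v)) → (u → w)) ↔ (((w ↔ v) ↔ v) → (v → w)) = 7 ↔ 6 = 7
u → w = 2 → 1 = 7
(u → w) → w = 7 → 1 = 2
v ↔ v = 6 ↔ 6 = 8
u → (v ↔ v) = 2 → 8 = 8
((u → w) → w) ↔ (u → (v ↔ v)) = 2 ↔ 8 = 2
v → v = 6 → 6 = 8
u → (v → v) = 2 → 8 = 8
~(u → (v → v)) = ~8 = 0
(((u → w) → w) ↔ (u → (v ↔ v))) → ~(u → (v → v)) = 2 → 0 = 6
(((w → (u ↔ v)) → (u → w)) ↔ (((w ↔ v) ↔ v) → (v → w))) ↔ ((((u → w) → w) ↔ (u → (v ↔ v))) → ~(u → (v → v))) = 7 ↔ 6 = 7
~w = ~1 = 7
~~w = ~7 = 1
u ↔ v = 2 ↔ 6 = 4
~~w → (u ↔ v) = 1 → 4 = 8
~w = ~1 = 7
w → v = 1 → 6 = 8
~w → (w → v) = 7 → 8 = 8
w → u = 1 → 2 = 8
~(w → u) = ~8 = 0
(~w → (w → v)) ↔ ~(w → u) = 8 ↔ 0 = 0
(~~w → (u ↔ v)) → ((~w → (w → v)) ↔ ~(w → u)) = 8 → 0 = 0
((((w → (u ↔ v)) → (u → w)) ↔ (((w ↔ v) ↔ v) → (v → w))) ↔ ((((u → w) → w) ↔ (u → (v ↔ v))) → ~(u → (v → v)))) ↔ ((~~w → (u ↔ v)) → ((~w → (w → v)) ↔ ~(w → u))) = 7 ↔ 0 = 1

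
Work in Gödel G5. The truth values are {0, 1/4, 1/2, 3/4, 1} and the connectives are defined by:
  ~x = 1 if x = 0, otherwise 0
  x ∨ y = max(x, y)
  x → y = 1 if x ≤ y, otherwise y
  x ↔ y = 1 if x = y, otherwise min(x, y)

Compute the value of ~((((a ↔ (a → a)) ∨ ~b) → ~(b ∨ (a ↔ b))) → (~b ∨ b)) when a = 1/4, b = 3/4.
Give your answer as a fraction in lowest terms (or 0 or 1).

a → a = 1/4 → 1/4 = 1
a ↔ (a → a) = 1/4 ↔ 1 = 1/4
~b = ~3/4 = 0
(a ↔ (a → a)) ∨ ~b = 1/4 ∨ 0 = 1/4
a ↔ b = 1/4 ↔ 3/4 = 1/4
b ∨ (a ↔ b) = 3/4 ∨ 1/4 = 3/4
~(b ∨ (a ↔ b)) = ~3/4 = 0
((a ↔ (a → a)) ∨ ~b) → ~(b ∨ (a ↔ b)) = 1/4 → 0 = 0
~b = ~3/4 = 0
~b ∨ b = 0 ∨ 3/4 = 3/4
(((a ↔ (a → a)) ∨ ~b) → ~(b ∨ (a ↔ b))) → (~b ∨ b) = 0 → 3/4 = 1
~((((a ↔ (a → a)) ∨ ~b) → ~(b ∨ (a ↔ b))) → (~b ∨ b)) = ~1 = 0

0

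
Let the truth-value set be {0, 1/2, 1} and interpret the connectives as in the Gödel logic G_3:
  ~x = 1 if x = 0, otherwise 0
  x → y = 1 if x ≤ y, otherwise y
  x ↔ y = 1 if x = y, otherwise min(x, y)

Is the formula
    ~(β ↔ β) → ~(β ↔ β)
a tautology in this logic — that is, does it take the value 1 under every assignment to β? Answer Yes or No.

β = 0 ↦ 1
β = 1/2 ↦ 1
β = 1 ↦ 1
Every assignment gives a value ≥ 1.

Yes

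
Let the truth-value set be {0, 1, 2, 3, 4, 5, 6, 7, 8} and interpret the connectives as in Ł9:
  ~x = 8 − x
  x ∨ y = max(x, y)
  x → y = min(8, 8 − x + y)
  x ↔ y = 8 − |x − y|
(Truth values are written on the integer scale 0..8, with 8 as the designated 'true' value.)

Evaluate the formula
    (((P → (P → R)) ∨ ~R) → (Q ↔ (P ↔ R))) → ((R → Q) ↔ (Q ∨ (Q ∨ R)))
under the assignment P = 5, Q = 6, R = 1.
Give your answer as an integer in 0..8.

P → R = 5 → 1 = 4
P → (P → R) = 5 → 4 = 7
~R = ~1 = 7
(P → (P → R)) ∨ ~R = 7 ∨ 7 = 7
P ↔ R = 5 ↔ 1 = 4
Q ↔ (P ↔ R) = 6 ↔ 4 = 6
((P → (P → R)) ∨ ~R) → (Q ↔ (P ↔ R)) = 7 → 6 = 7
R → Q = 1 → 6 = 8
Q ∨ R = 6 ∨ 1 = 6
Q ∨ (Q ∨ R) = 6 ∨ 6 = 6
(R → Q) ↔ (Q ∨ (Q ∨ R)) = 8 ↔ 6 = 6
(((P → (P → R)) ∨ ~R) → (Q ↔ (P ↔ R))) → ((R → Q) ↔ (Q ∨ (Q ∨ R))) = 7 → 6 = 7

7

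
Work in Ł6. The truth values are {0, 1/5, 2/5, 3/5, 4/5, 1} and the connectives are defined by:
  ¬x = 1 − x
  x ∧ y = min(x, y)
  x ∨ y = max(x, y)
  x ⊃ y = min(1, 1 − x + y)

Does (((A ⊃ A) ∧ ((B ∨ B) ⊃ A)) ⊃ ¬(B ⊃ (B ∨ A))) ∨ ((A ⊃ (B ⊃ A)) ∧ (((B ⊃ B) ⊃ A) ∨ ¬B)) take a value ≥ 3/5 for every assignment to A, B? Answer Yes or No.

No

Counterexample: take A = 1/5, B = 3/5.
A ⊃ A = 1/5 ⊃ 1/5 = 1
B ∨ B = 3/5 ∨ 3/5 = 3/5
(B ∨ B) ⊃ A = 3/5 ⊃ 1/5 = 3/5
(A ⊃ A) ∧ ((B ∨ B) ⊃ A) = 1 ∧ 3/5 = 3/5
B ∨ A = 3/5 ∨ 1/5 = 3/5
B ⊃ (B ∨ A) = 3/5 ⊃ 3/5 = 1
¬(B ⊃ (B ∨ A)) = ¬1 = 0
((A ⊃ A) ∧ ((B ∨ B) ⊃ A)) ⊃ ¬(B ⊃ (B ∨ A)) = 3/5 ⊃ 0 = 2/5
B ⊃ A = 3/5 ⊃ 1/5 = 3/5
A ⊃ (B ⊃ A) = 1/5 ⊃ 3/5 = 1
B ⊃ B = 3/5 ⊃ 3/5 = 1
(B ⊃ B) ⊃ A = 1 ⊃ 1/5 = 1/5
¬B = ¬3/5 = 2/5
((B ⊃ B) ⊃ A) ∨ ¬B = 1/5 ∨ 2/5 = 2/5
(A ⊃ (B ⊃ A)) ∧ (((B ⊃ B) ⊃ A) ∨ ¬B) = 1 ∧ 2/5 = 2/5
(((A ⊃ A) ∧ ((B ∨ B) ⊃ A)) ⊃ ¬(B ⊃ (B ∨ A))) ∨ ((A ⊃ (B ⊃ A)) ∧ (((B ⊃ B) ⊃ A) ∨ ¬B)) = 2/5 ∨ 2/5 = 2/5
This gives 2/5, which is below 3/5.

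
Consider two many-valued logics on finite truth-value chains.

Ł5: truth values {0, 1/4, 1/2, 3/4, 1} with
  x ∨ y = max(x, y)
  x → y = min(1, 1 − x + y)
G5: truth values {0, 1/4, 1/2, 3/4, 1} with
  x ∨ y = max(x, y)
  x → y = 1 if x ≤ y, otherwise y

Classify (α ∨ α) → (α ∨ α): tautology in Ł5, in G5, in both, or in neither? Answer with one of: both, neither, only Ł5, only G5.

In Ł5: every assignment gives 1 — tautology.
In G5: every assignment gives 1 — tautology.

both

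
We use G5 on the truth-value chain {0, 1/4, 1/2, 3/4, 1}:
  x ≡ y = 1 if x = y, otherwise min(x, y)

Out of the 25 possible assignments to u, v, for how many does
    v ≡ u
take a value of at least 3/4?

value 1: 5 assignments (counts)
value 3/4: 2 assignments (counts)
value 1/2: 4 assignments
value 1/4: 6 assignments
value 0: 8 assignments
So 7 of the 25 assignments meet the threshold.

7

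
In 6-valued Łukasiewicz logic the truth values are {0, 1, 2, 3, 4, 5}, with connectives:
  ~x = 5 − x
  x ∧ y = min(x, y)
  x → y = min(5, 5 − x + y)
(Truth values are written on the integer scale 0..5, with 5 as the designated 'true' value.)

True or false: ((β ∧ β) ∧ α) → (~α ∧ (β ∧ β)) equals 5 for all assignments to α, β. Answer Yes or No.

Counterexample: take α = 3, β = 3.
β ∧ β = 3 ∧ 3 = 3
(β ∧ β) ∧ α = 3 ∧ 3 = 3
~α = ~3 = 2
β ∧ β = 3 ∧ 3 = 3
~α ∧ (β ∧ β) = 2 ∧ 3 = 2
((β ∧ β) ∧ α) → (~α ∧ (β ∧ β)) = 3 → 2 = 4
This gives 4 ≠ 5.

No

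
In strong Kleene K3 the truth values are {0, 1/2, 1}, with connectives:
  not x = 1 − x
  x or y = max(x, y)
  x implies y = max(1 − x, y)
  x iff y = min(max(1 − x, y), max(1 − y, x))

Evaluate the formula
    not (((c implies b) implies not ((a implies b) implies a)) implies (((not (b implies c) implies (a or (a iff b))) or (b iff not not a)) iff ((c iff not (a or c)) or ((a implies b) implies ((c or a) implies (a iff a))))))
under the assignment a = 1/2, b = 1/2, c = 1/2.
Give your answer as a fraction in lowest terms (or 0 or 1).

c implies b = 1/2 implies 1/2 = 1/2
a implies b = 1/2 implies 1/2 = 1/2
(a implies b) implies a = 1/2 implies 1/2 = 1/2
not ((a implies b) implies a) = not 1/2 = 1/2
(c implies b) implies not ((a implies b) implies a) = 1/2 implies 1/2 = 1/2
b implies c = 1/2 implies 1/2 = 1/2
not (b implies c) = not 1/2 = 1/2
a iff b = 1/2 iff 1/2 = 1/2
a or (a iff b) = 1/2 or 1/2 = 1/2
not (b implies c) implies (a or (a iff b)) = 1/2 implies 1/2 = 1/2
not a = not 1/2 = 1/2
not not a = not 1/2 = 1/2
b iff not not a = 1/2 iff 1/2 = 1/2
(not (b implies c) implies (a or (a iff b))) or (b iff not not a) = 1/2 or 1/2 = 1/2
a or c = 1/2 or 1/2 = 1/2
not (a or c) = not 1/2 = 1/2
c iff not (a or c) = 1/2 iff 1/2 = 1/2
a implies b = 1/2 implies 1/2 = 1/2
c or a = 1/2 or 1/2 = 1/2
a iff a = 1/2 iff 1/2 = 1/2
(c or a) implies (a iff a) = 1/2 implies 1/2 = 1/2
(a implies b) implies ((c or a) implies (a iff a)) = 1/2 implies 1/2 = 1/2
(c iff not (a or c)) or ((a implies b) implies ((c or a) implies (a iff a))) = 1/2 or 1/2 = 1/2
((not (b implies c) implies (a or (a iff b))) or (b iff not not a)) iff ((c iff not (a or c)) or ((a implies b) implies ((c or a) implies (a iff a)))) = 1/2 iff 1/2 = 1/2
((c implies b) implies not ((a implies b) implies a)) implies (((not (b implies c) implies (a or (a iff b))) or (b iff not not a)) iff ((c iff not (a or c)) or ((a implies b) implies ((c or a) implies (a iff a))))) = 1/2 implies 1/2 = 1/2
not (((c implies b) implies not ((a implies b) implies a)) implies (((not (b implies c) implies (a or (a iff b))) or (b iff not not a)) iff ((c iff not (a or c)) or ((a implies b) implies ((c or a) implies (a iff a)))))) = not 1/2 = 1/2

1/2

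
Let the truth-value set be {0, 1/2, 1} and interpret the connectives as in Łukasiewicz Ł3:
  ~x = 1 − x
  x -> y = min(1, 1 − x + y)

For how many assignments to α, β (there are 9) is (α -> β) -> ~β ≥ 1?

α = 0, β = 0 ↦ 1  ≥
α = 0, β = 1/2 ↦ 1/2  <
α = 0, β = 1 ↦ 0  <
α = 1/2, β = 0 ↦ 1  ≥
α = 1/2, β = 1/2 ↦ 1/2  <
α = 1/2, β = 1 ↦ 0  <
α = 1, β = 0 ↦ 1  ≥
α = 1, β = 1/2 ↦ 1  ≥
α = 1, β = 1 ↦ 0  <
So 4 of the 9 assignments meet the threshold.

4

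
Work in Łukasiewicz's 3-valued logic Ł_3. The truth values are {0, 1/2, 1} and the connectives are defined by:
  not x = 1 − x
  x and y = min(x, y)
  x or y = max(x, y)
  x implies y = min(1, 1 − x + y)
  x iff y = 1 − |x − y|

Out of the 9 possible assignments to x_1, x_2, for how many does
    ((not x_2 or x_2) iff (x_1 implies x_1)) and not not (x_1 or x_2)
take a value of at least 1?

x_1 = 0, x_2 = 0 ↦ 0  <
x_1 = 0, x_2 = 1/2 ↦ 1/2  <
x_1 = 0, x_2 = 1 ↦ 1  ≥
x_1 = 1/2, x_2 = 0 ↦ 1/2  <
x_1 = 1/2, x_2 = 1/2 ↦ 1/2  <
x_1 = 1/2, x_2 = 1 ↦ 1  ≥
x_1 = 1, x_2 = 0 ↦ 1  ≥
x_1 = 1, x_2 = 1/2 ↦ 1/2  <
x_1 = 1, x_2 = 1 ↦ 1  ≥
So 4 of the 9 assignments meet the threshold.

4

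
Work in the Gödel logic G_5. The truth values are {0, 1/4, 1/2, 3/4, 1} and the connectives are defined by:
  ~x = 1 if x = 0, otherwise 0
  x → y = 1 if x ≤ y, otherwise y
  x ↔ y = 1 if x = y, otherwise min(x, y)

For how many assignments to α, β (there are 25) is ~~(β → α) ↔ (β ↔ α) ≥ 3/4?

value 1: 9 assignments (counts)
value 3/4: 2 assignments (counts)
value 1/2: 4 assignments
value 1/4: 6 assignments
value 0: 4 assignments
So 11 of the 25 assignments meet the threshold.

11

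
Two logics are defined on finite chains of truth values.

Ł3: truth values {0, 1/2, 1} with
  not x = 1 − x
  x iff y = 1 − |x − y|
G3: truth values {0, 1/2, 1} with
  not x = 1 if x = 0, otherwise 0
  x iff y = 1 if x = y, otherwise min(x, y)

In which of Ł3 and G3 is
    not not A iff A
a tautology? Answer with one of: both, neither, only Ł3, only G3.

only Ł3

In Ł3: every assignment gives 1 — tautology.
In G3: at A = 1/2 the value is 1/2 — not a tautology.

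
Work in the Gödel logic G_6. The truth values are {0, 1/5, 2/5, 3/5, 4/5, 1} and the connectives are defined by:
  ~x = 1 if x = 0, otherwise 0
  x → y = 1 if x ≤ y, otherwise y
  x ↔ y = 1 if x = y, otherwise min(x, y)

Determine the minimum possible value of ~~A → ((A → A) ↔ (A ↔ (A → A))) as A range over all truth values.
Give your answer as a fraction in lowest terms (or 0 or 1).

Take A = 1/5:
~A = ~1/5 = 0
~~A = ~0 = 1
A → A = 1/5 → 1/5 = 1
A → A = 1/5 → 1/5 = 1
A ↔ (A → A) = 1/5 ↔ 1 = 1/5
(A → A) ↔ (A ↔ (A → A)) = 1 ↔ 1/5 = 1/5
~~A → ((A → A) ↔ (A ↔ (A → A))) = 1 → 1/5 = 1/5
No assignment yields a value below 1/5, so this is the minimum.

1/5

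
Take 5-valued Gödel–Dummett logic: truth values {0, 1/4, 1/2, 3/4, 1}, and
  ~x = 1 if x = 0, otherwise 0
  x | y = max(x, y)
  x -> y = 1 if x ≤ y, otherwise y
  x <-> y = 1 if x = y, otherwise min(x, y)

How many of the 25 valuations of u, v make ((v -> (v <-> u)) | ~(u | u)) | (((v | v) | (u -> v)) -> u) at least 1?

19

value 1: 19 assignments (counts)
value 3/4: 1 assignment
value 1/2: 2 assignments
value 1/4: 3 assignments
So 19 of the 25 assignments meet the threshold.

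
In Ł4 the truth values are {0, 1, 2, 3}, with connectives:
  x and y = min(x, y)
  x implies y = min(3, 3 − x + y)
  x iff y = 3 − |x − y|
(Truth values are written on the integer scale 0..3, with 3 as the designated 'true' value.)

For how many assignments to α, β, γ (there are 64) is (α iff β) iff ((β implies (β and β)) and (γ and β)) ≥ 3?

16

value 3: 16 assignments (counts)
value 2: 24 assignments
value 1: 16 assignments
value 0: 8 assignments
So 16 of the 64 assignments meet the threshold.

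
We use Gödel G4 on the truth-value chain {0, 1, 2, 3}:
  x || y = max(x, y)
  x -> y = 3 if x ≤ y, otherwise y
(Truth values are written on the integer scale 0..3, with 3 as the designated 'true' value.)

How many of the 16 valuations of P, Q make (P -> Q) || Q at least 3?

10

P = 0, Q = 0 ↦ 3  ≥
P = 0, Q = 1 ↦ 3  ≥
P = 0, Q = 2 ↦ 3  ≥
P = 0, Q = 3 ↦ 3  ≥
P = 1, Q = 0 ↦ 0  <
P = 1, Q = 1 ↦ 3  ≥
P = 1, Q = 2 ↦ 3  ≥
P = 1, Q = 3 ↦ 3  ≥
P = 2, Q = 0 ↦ 0  <
P = 2, Q = 1 ↦ 1  <
P = 2, Q = 2 ↦ 3  ≥
P = 2, Q = 3 ↦ 3  ≥
P = 3, Q = 0 ↦ 0  <
P = 3, Q = 1 ↦ 1  <
P = 3, Q = 2 ↦ 2  <
P = 3, Q = 3 ↦ 3  ≥
So 10 of the 16 assignments meet the threshold.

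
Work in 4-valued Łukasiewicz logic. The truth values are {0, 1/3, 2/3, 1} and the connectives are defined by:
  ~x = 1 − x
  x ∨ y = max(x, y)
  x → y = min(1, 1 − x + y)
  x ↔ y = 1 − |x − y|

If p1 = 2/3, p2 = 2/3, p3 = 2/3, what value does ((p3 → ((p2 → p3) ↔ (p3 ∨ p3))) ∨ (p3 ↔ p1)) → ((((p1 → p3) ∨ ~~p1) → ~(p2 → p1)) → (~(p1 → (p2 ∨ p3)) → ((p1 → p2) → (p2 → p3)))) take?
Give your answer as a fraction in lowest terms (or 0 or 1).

p2 → p3 = 2/3 → 2/3 = 1
p3 ∨ p3 = 2/3 ∨ 2/3 = 2/3
(p2 → p3) ↔ (p3 ∨ p3) = 1 ↔ 2/3 = 2/3
p3 → ((p2 → p3) ↔ (p3 ∨ p3)) = 2/3 → 2/3 = 1
p3 ↔ p1 = 2/3 ↔ 2/3 = 1
(p3 → ((p2 → p3) ↔ (p3 ∨ p3))) ∨ (p3 ↔ p1) = 1 ∨ 1 = 1
p1 → p3 = 2/3 → 2/3 = 1
~p1 = ~2/3 = 1/3
~~p1 = ~1/3 = 2/3
(p1 → p3) ∨ ~~p1 = 1 ∨ 2/3 = 1
p2 → p1 = 2/3 → 2/3 = 1
~(p2 → p1) = ~1 = 0
((p1 → p3) ∨ ~~p1) → ~(p2 → p1) = 1 → 0 = 0
p2 ∨ p3 = 2/3 ∨ 2/3 = 2/3
p1 → (p2 ∨ p3) = 2/3 → 2/3 = 1
~(p1 → (p2 ∨ p3)) = ~1 = 0
p1 → p2 = 2/3 → 2/3 = 1
p2 → p3 = 2/3 → 2/3 = 1
(p1 → p2) → (p2 → p3) = 1 → 1 = 1
~(p1 → (p2 ∨ p3)) → ((p1 → p2) → (p2 → p3)) = 0 → 1 = 1
(((p1 → p3) ∨ ~~p1) → ~(p2 → p1)) → (~(p1 → (p2 ∨ p3)) → ((p1 → p2) → (p2 → p3))) = 0 → 1 = 1
((p3 → ((p2 → p3) ↔ (p3 ∨ p3))) ∨ (p3 ↔ p1)) → ((((p1 → p3) ∨ ~~p1) → ~(p2 → p1)) → (~(p1 → (p2 ∨ p3)) → ((p1 → p2) → (p2 → p3)))) = 1 → 1 = 1

1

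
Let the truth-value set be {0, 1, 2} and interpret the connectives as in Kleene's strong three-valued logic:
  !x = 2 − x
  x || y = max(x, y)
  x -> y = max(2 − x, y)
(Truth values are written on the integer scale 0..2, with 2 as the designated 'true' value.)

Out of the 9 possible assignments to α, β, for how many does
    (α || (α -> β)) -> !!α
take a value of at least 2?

α = 0, β = 0 ↦ 0  <
α = 0, β = 1 ↦ 0  <
α = 0, β = 2 ↦ 0  <
α = 1, β = 0 ↦ 1  <
α = 1, β = 1 ↦ 1  <
α = 1, β = 2 ↦ 1  <
α = 2, β = 0 ↦ 2  ≥
α = 2, β = 1 ↦ 2  ≥
α = 2, β = 2 ↦ 2  ≥
So 3 of the 9 assignments meet the threshold.

3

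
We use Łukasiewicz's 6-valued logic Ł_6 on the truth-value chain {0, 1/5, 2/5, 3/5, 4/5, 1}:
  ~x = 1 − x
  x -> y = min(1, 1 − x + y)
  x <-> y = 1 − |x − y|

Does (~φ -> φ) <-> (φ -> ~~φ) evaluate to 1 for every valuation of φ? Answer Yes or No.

Counterexample: take φ = 0.
~φ = ~0 = 1
~φ -> φ = 1 -> 0 = 0
~φ = ~0 = 1
~~φ = ~1 = 0
φ -> ~~φ = 0 -> 0 = 1
(~φ -> φ) <-> (φ -> ~~φ) = 0 <-> 1 = 0
This gives 0 ≠ 1.

No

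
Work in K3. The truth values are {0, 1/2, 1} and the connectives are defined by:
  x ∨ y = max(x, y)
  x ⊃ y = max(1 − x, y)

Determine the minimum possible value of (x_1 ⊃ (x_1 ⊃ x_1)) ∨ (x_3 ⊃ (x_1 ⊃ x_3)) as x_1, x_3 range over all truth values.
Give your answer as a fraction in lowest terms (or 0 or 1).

1/2

Take x_1 = 1/2, x_3 = 1/2:
x_1 ⊃ x_1 = 1/2 ⊃ 1/2 = 1/2
x_1 ⊃ (x_1 ⊃ x_1) = 1/2 ⊃ 1/2 = 1/2
x_1 ⊃ x_3 = 1/2 ⊃ 1/2 = 1/2
x_3 ⊃ (x_1 ⊃ x_3) = 1/2 ⊃ 1/2 = 1/2
(x_1 ⊃ (x_1 ⊃ x_1)) ∨ (x_3 ⊃ (x_1 ⊃ x_3)) = 1/2 ∨ 1/2 = 1/2
No assignment yields a value below 1/2, so this is the minimum.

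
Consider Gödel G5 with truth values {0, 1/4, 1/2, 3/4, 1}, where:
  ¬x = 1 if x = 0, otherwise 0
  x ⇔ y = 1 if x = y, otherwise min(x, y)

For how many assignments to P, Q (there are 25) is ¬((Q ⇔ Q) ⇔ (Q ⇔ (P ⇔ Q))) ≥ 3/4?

5

value 1: 5 assignments (counts)
value 0: 20 assignments
So 5 of the 25 assignments meet the threshold.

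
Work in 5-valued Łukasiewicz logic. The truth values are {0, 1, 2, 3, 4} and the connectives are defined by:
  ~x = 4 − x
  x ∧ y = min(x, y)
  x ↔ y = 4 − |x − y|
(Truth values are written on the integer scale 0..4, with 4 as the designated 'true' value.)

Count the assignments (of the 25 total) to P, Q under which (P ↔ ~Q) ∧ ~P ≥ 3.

5

value 4: 1 assignment (counts)
value 3: 4 assignments (counts)
value 2: 7 assignments
value 1: 7 assignments
value 0: 6 assignments
So 5 of the 25 assignments meet the threshold.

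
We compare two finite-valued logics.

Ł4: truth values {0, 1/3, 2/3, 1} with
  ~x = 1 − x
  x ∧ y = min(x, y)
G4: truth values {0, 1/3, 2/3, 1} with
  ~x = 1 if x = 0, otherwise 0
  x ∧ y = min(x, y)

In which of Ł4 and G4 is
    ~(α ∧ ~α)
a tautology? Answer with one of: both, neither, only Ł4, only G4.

In Ł4: at α = 1/3 the value is 2/3 — not a tautology.
In G4: every assignment gives 1 — tautology.

only G4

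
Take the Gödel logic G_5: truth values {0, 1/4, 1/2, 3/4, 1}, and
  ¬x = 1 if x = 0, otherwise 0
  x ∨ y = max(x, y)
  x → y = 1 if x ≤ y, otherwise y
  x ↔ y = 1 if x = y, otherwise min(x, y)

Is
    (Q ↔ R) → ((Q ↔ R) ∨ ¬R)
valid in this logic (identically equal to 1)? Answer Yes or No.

Yes

At Q = 0, R = 1/2, for instance:
Q ↔ R = 0 ↔ 1/2 = 0
¬R = ¬1/2 = 0
(Q ↔ R) ∨ ¬R = 0 ∨ 0 = 0
(Q ↔ R) → ((Q ↔ R) ∨ ¬R) = 0 → 0 = 1
and checking the remaining 24 assignments likewise gives ≥ 1 in every case.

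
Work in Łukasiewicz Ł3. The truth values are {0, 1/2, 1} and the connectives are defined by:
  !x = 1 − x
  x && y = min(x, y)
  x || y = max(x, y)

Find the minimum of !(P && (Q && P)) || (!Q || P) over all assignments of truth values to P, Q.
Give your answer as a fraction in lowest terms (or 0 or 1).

Take P = 1/2, Q = 1/2:
Q && P = 1/2 && 1/2 = 1/2
P && (Q && P) = 1/2 && 1/2 = 1/2
!(P && (Q && P)) = !1/2 = 1/2
!Q = !1/2 = 1/2
!Q || P = 1/2 || 1/2 = 1/2
!(P && (Q && P)) || (!Q || P) = 1/2 || 1/2 = 1/2
No assignment yields a value below 1/2, so this is the minimum.

1/2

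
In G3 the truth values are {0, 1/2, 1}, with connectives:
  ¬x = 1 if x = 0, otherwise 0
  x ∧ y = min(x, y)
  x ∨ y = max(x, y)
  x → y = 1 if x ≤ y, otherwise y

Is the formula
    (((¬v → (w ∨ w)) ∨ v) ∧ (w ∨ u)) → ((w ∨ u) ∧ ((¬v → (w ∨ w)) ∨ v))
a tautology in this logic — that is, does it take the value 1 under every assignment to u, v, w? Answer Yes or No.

At u = 1/2, v = 0, w = 1/2, for instance:
¬v = ¬0 = 1
w ∨ w = 1/2 ∨ 1/2 = 1/2
¬v → (w ∨ w) = 1 → 1/2 = 1/2
(¬v → (w ∨ w)) ∨ v = 1/2 ∨ 0 = 1/2
w ∨ u = 1/2 ∨ 1/2 = 1/2
((¬v → (w ∨ w)) ∨ v) ∧ (w ∨ u) = 1/2 ∧ 1/2 = 1/2
(w ∨ u) ∧ ((¬v → (w ∨ w)) ∨ v) = 1/2 ∧ 1/2 = 1/2
(((¬v → (w ∨ w)) ∨ v) ∧ (w ∨ u)) → ((w ∨ u) ∧ ((¬v → (w ∨ w)) ∨ v)) = 1/2 → 1/2 = 1
and checking the remaining 26 assignments likewise gives ≥ 1 in every case.

Yes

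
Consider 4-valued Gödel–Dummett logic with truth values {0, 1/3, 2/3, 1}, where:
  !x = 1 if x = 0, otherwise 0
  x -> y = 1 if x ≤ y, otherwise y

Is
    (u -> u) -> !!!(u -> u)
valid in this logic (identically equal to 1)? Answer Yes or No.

Counterexample: take u = 0.
u -> u = 0 -> 0 = 1
u -> u = 0 -> 0 = 1
!(u -> u) = !1 = 0
!!(u -> u) = !0 = 1
!!!(u -> u) = !1 = 0
(u -> u) -> !!!(u -> u) = 1 -> 0 = 0
This gives 0 ≠ 1.

No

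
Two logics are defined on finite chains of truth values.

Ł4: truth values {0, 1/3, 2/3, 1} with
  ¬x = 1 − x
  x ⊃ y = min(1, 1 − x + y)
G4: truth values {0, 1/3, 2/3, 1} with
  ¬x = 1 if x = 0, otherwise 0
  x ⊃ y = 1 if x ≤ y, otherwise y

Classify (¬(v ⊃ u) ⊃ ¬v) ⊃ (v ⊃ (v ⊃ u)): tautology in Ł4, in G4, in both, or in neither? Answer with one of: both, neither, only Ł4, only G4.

In Ł4: every assignment gives 1 — tautology.
In G4: at u = 1/3, v = 2/3 the value is 1/3 — not a tautology.

only Ł4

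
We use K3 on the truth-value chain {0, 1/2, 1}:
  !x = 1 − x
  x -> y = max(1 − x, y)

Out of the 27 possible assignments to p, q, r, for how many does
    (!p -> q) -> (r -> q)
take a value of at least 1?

17

value 1: 17 assignments (counts)
value 1/2: 9 assignments
value 0: 1 assignment
So 17 of the 27 assignments meet the threshold.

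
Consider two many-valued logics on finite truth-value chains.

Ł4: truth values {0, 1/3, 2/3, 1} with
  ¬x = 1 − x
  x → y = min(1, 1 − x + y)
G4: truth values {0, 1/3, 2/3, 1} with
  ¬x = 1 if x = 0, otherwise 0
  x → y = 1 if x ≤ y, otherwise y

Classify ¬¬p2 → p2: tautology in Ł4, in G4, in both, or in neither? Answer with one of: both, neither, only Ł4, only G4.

only Ł4

In Ł4: every assignment gives 1 — tautology.
In G4: at p2 = 1/3 the value is 1/3 — not a tautology.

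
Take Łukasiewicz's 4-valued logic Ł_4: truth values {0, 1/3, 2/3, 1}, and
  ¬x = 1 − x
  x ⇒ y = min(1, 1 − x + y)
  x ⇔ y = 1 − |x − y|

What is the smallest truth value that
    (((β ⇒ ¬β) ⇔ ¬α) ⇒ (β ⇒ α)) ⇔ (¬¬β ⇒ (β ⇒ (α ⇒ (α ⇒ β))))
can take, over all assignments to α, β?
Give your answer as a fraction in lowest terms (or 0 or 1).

2/3

Take α = 0, β = 1/3:
¬β = ¬1/3 = 2/3
β ⇒ ¬β = 1/3 ⇒ 2/3 = 1
¬α = ¬0 = 1
(β ⇒ ¬β) ⇔ ¬α = 1 ⇔ 1 = 1
β ⇒ α = 1/3 ⇒ 0 = 2/3
((β ⇒ ¬β) ⇔ ¬α) ⇒ (β ⇒ α) = 1 ⇒ 2/3 = 2/3
¬β = ¬1/3 = 2/3
¬¬β = ¬2/3 = 1/3
α ⇒ β = 0 ⇒ 1/3 = 1
α ⇒ (α ⇒ β) = 0 ⇒ 1 = 1
β ⇒ (α ⇒ (α ⇒ β)) = 1/3 ⇒ 1 = 1
¬¬β ⇒ (β ⇒ (α ⇒ (α ⇒ β))) = 1/3 ⇒ 1 = 1
(((β ⇒ ¬β) ⇔ ¬α) ⇒ (β ⇒ α)) ⇔ (¬¬β ⇒ (β ⇒ (α ⇒ (α ⇒ β)))) = 2/3 ⇔ 1 = 2/3
No assignment yields a value below 2/3, so this is the minimum.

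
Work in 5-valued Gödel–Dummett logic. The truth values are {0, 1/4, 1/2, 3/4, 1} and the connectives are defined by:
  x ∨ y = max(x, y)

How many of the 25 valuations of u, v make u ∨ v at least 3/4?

16

value 1: 9 assignments (counts)
value 3/4: 7 assignments (counts)
value 1/2: 5 assignments
value 1/4: 3 assignments
value 0: 1 assignment
So 16 of the 25 assignments meet the threshold.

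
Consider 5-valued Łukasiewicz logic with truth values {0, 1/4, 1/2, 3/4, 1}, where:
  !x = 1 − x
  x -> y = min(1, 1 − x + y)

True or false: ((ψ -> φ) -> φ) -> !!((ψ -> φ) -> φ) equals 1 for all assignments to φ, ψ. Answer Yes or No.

At φ = 3/4, ψ = 1/2, for instance:
ψ -> φ = 1/2 -> 3/4 = 1
(ψ -> φ) -> φ = 1 -> 3/4 = 3/4
!((ψ -> φ) -> φ) = !3/4 = 1/4
!!((ψ -> φ) -> φ) = !1/4 = 3/4
((ψ -> φ) -> φ) -> !!((ψ -> φ) -> φ) = 3/4 -> 3/4 = 1
and checking the remaining 24 assignments likewise gives ≥ 1 in every case.

Yes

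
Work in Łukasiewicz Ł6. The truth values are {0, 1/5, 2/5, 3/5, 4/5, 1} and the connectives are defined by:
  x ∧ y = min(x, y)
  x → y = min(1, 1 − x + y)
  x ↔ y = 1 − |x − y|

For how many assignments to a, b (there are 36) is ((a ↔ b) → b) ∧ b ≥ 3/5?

value 1: 6 assignments (counts)
value 4/5: 6 assignments (counts)
value 3/5: 6 assignments (counts)
value 2/5: 6 assignments
value 1/5: 6 assignments
value 0: 6 assignments
So 18 of the 36 assignments meet the threshold.

18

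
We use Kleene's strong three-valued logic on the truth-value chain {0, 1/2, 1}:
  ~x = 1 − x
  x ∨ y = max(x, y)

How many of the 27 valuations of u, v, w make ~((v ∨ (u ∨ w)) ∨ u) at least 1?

1

value 1: 1 assignment (counts)
value 1/2: 7 assignments
value 0: 19 assignments
So 1 of the 27 assignments meets the threshold.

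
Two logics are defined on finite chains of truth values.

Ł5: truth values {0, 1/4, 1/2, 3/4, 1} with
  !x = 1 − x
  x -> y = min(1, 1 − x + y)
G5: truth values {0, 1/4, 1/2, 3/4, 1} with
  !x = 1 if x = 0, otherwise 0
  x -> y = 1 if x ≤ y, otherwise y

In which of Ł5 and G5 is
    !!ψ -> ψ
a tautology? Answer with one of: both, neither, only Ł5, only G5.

In Ł5: every assignment gives 1 — tautology.
In G5: at ψ = 1/4 the value is 1/4 — not a tautology.

only Ł5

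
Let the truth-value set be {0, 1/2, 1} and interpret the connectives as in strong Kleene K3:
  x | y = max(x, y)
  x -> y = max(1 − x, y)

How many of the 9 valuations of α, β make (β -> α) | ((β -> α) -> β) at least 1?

α = 0, β = 0 ↦ 1  ≥
α = 0, β = 1/2 ↦ 1/2  <
α = 0, β = 1 ↦ 1  ≥
α = 1/2, β = 0 ↦ 1  ≥
α = 1/2, β = 1/2 ↦ 1/2  <
α = 1/2, β = 1 ↦ 1  ≥
α = 1, β = 0 ↦ 1  ≥
α = 1, β = 1/2 ↦ 1  ≥
α = 1, β = 1 ↦ 1  ≥
So 7 of the 9 assignments meet the threshold.

7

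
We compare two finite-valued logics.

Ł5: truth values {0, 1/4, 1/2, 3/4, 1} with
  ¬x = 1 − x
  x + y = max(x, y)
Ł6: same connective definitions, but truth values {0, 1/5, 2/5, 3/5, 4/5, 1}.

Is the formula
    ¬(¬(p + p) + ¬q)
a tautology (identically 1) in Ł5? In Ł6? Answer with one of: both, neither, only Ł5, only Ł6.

In Ł5: at p = 0, q = 0 the value is 0 — not a tautology.
In Ł6: at p = 0, q = 0 the value is 0 — not a tautology.

neither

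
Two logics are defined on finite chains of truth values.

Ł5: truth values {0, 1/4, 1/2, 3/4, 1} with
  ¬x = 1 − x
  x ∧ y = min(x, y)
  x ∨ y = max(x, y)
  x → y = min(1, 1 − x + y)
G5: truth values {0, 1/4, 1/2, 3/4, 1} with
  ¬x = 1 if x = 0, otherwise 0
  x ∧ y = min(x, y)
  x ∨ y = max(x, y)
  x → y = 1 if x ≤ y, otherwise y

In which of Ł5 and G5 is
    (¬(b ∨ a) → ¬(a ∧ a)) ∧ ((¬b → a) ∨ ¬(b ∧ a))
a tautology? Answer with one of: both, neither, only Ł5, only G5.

only G5

In Ł5: at a = 1/4, b = 1/4 the value is 3/4 — not a tautology.
In G5: every assignment gives 1 — tautology.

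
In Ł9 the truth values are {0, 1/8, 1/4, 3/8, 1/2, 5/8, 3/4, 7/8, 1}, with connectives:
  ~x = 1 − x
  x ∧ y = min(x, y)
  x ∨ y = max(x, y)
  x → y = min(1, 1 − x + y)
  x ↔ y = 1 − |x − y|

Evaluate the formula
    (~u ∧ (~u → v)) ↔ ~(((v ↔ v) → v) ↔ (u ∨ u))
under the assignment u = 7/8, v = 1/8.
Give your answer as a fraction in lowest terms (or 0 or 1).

~u = ~7/8 = 1/8
~u = ~7/8 = 1/8
~u → v = 1/8 → 1/8 = 1
~u ∧ (~u → v) = 1/8 ∧ 1 = 1/8
v ↔ v = 1/8 ↔ 1/8 = 1
(v ↔ v) → v = 1 → 1/8 = 1/8
u ∨ u = 7/8 ∨ 7/8 = 7/8
((v ↔ v) → v) ↔ (u ∨ u) = 1/8 ↔ 7/8 = 1/4
~(((v ↔ v) → v) ↔ (u ∨ u)) = ~1/4 = 3/4
(~u ∧ (~u → v)) ↔ ~(((v ↔ v) → v) ↔ (u ∨ u)) = 1/8 ↔ 3/4 = 3/8

3/8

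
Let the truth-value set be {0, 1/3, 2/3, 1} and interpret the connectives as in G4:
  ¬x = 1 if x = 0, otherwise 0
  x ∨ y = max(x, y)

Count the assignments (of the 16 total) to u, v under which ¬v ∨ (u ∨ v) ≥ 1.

10

u = 0, v = 0 ↦ 1  ≥
u = 0, v = 1/3 ↦ 1/3  <
u = 0, v = 2/3 ↦ 2/3  <
u = 0, v = 1 ↦ 1  ≥
u = 1/3, v = 0 ↦ 1  ≥
u = 1/3, v = 1/3 ↦ 1/3  <
u = 1/3, v = 2/3 ↦ 2/3  <
u = 1/3, v = 1 ↦ 1  ≥
u = 2/3, v = 0 ↦ 1  ≥
u = 2/3, v = 1/3 ↦ 2/3  <
u = 2/3, v = 2/3 ↦ 2/3  <
u = 2/3, v = 1 ↦ 1  ≥
u = 1, v = 0 ↦ 1  ≥
u = 1, v = 1/3 ↦ 1  ≥
u = 1, v = 2/3 ↦ 1  ≥
u = 1, v = 1 ↦ 1  ≥
So 10 of the 16 assignments meet the threshold.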